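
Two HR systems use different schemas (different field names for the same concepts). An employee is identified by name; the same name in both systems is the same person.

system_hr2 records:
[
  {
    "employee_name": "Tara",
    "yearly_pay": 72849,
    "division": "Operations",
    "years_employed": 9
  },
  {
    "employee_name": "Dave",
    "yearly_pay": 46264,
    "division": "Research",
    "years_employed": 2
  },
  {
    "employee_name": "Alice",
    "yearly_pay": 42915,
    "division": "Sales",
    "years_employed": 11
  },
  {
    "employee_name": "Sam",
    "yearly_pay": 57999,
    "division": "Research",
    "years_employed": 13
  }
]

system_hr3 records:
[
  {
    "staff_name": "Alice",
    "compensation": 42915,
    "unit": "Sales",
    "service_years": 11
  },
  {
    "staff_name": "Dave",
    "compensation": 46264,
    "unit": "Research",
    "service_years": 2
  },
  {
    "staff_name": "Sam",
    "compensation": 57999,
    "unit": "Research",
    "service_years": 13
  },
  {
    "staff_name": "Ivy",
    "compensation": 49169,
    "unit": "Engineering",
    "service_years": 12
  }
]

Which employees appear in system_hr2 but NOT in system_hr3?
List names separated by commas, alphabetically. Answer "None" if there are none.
Tara

Schema mapping: "employee_name" (system_hr2) = "staff_name" (system_hr3) = employee name

Names in system_hr2: ['Alice', 'Dave', 'Sam', 'Tara']
Names in system_hr3: ['Alice', 'Dave', 'Ivy', 'Sam']

In system_hr2 but not system_hr3: ['Tara']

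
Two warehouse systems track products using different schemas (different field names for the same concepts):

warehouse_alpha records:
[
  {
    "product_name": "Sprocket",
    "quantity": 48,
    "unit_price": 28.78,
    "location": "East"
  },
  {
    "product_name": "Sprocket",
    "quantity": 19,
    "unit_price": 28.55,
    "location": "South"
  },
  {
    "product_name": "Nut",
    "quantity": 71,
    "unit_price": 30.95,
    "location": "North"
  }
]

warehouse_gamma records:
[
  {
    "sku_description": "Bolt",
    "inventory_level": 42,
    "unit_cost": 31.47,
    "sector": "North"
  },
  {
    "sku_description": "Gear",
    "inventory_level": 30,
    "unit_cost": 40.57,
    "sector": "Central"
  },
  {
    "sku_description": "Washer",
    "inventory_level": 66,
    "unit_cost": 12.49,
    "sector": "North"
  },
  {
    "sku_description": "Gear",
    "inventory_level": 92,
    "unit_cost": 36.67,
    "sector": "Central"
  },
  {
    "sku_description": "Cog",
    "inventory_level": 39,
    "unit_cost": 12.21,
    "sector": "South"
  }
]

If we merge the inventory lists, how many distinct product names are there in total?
6

Schema mapping: "product_name" (warehouse_alpha) = "sku_description" (warehouse_gamma) = product name

Products in warehouse_alpha: ['Nut', 'Sprocket']
Products in warehouse_gamma: ['Bolt', 'Cog', 'Gear', 'Washer']

Union (unique products): ['Bolt', 'Cog', 'Gear', 'Nut', 'Sprocket', 'Washer']
Count: 6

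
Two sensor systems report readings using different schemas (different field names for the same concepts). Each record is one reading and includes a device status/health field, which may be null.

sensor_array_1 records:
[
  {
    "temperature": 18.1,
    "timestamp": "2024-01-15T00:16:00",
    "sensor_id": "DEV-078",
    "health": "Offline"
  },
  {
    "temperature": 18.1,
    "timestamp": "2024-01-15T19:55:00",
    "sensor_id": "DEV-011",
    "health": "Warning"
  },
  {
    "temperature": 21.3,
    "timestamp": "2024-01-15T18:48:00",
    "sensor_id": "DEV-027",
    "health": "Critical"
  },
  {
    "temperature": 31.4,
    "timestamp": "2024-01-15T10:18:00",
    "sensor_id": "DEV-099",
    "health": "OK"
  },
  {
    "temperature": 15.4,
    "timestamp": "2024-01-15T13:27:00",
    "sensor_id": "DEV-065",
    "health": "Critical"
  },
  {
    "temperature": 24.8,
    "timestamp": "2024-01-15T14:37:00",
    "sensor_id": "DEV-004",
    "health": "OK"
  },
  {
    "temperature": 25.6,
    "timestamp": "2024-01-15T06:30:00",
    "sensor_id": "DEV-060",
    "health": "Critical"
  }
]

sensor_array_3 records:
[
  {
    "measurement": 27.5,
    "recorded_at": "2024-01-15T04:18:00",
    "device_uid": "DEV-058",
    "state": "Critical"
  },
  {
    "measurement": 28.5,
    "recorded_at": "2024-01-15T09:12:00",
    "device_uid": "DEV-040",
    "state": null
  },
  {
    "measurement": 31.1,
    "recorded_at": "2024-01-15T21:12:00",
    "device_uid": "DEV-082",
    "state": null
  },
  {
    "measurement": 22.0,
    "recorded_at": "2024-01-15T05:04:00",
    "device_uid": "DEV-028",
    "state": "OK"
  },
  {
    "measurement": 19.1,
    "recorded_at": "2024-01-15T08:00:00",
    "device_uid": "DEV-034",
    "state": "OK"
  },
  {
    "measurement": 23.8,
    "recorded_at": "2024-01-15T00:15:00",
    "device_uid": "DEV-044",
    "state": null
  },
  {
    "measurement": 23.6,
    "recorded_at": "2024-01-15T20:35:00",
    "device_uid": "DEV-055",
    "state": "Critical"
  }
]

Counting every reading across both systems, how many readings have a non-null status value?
11

Schema mapping: "health" (sensor_array_1) = "state" (sensor_array_3) = status

Non-null in sensor_array_1: 7
Non-null in sensor_array_3: 4

Total non-null: 7 + 4 = 11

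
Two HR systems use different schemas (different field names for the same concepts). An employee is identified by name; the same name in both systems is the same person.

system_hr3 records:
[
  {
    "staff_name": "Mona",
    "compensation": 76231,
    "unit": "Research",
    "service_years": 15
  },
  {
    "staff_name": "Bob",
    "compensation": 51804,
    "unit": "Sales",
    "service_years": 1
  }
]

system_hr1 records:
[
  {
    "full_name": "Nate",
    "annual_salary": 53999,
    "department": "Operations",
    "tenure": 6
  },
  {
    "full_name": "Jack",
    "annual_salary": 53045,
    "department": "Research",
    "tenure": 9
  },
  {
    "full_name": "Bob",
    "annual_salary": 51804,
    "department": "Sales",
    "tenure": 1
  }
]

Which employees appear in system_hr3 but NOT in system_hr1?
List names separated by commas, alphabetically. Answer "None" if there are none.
Mona

Schema mapping: "staff_name" (system_hr3) = "full_name" (system_hr1) = employee name

Names in system_hr3: ['Bob', 'Mona']
Names in system_hr1: ['Bob', 'Jack', 'Nate']

In system_hr3 but not system_hr1: ['Mona']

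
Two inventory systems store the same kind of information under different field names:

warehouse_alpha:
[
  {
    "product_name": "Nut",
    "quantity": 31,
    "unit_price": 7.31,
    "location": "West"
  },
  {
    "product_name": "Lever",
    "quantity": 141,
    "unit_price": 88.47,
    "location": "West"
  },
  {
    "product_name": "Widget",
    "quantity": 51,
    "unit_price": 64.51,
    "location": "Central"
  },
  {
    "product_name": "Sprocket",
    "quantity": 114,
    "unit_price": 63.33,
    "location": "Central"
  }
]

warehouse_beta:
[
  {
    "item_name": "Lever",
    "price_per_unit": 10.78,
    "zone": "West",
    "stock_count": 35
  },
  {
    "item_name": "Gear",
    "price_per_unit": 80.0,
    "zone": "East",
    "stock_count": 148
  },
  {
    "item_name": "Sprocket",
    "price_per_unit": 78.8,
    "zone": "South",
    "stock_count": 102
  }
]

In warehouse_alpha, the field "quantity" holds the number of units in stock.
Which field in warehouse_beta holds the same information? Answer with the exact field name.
stock_count

In warehouse_alpha, "quantity" holds the number of units in stock.
The fields in warehouse_beta are: "item_name", "price_per_unit", "zone", "stock_count".
"stock_count" is the match: the name refers to the same concept and its values are whole-number counts (e.g. 35, 148).
The other fields ("item_name", "price_per_unit", "zone") hold different kinds of data.

So "quantity" in warehouse_alpha corresponds to "stock_count" in warehouse_beta.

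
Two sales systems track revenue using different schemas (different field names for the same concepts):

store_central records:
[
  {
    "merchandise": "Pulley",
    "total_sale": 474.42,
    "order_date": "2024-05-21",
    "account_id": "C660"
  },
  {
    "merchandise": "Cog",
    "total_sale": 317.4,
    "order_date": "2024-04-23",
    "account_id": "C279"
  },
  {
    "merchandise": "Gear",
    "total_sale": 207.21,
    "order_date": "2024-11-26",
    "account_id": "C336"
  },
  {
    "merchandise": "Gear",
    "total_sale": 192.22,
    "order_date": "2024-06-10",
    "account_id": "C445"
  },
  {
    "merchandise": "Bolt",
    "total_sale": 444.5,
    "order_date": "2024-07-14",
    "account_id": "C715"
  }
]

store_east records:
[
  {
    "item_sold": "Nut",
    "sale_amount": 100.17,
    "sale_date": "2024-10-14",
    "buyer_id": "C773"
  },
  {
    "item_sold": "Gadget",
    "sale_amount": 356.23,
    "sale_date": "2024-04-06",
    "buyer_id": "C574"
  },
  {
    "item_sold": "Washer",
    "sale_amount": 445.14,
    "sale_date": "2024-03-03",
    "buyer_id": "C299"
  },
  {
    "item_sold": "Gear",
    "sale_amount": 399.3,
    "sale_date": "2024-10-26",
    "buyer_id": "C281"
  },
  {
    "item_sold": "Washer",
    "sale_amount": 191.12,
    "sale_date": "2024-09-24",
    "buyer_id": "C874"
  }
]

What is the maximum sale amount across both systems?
474.42

Reconcile: "total_sale" (store_central) = "sale_amount" (store_east) = sale amount

Maximum in store_central: 474.42
Maximum in store_east: 445.14

Overall maximum: max(474.42, 445.14) = 474.42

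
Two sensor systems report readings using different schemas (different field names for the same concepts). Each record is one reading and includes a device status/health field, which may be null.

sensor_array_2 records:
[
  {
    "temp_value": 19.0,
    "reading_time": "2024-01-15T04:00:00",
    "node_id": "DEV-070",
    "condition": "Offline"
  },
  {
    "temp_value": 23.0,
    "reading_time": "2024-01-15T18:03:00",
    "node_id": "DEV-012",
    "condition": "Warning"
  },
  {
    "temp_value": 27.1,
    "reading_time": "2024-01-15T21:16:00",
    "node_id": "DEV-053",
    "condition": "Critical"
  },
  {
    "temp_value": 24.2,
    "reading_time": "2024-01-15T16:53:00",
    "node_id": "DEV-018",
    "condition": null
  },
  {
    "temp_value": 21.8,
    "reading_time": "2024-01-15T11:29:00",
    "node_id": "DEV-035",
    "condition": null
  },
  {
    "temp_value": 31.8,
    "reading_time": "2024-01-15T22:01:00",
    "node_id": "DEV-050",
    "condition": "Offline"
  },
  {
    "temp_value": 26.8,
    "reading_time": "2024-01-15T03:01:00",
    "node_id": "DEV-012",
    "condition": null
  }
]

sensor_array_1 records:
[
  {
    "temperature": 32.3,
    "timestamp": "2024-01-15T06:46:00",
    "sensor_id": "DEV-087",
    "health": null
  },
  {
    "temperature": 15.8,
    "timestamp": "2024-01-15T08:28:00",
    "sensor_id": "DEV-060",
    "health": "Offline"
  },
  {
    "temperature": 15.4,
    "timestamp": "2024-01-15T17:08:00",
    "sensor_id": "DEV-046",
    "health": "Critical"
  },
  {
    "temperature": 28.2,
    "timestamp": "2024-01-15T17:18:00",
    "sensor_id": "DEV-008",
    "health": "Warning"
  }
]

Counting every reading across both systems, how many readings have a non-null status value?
7

Schema mapping: "condition" (sensor_array_2) = "health" (sensor_array_1) = status

Non-null in sensor_array_2: 4
Non-null in sensor_array_1: 3

Total non-null: 4 + 3 = 7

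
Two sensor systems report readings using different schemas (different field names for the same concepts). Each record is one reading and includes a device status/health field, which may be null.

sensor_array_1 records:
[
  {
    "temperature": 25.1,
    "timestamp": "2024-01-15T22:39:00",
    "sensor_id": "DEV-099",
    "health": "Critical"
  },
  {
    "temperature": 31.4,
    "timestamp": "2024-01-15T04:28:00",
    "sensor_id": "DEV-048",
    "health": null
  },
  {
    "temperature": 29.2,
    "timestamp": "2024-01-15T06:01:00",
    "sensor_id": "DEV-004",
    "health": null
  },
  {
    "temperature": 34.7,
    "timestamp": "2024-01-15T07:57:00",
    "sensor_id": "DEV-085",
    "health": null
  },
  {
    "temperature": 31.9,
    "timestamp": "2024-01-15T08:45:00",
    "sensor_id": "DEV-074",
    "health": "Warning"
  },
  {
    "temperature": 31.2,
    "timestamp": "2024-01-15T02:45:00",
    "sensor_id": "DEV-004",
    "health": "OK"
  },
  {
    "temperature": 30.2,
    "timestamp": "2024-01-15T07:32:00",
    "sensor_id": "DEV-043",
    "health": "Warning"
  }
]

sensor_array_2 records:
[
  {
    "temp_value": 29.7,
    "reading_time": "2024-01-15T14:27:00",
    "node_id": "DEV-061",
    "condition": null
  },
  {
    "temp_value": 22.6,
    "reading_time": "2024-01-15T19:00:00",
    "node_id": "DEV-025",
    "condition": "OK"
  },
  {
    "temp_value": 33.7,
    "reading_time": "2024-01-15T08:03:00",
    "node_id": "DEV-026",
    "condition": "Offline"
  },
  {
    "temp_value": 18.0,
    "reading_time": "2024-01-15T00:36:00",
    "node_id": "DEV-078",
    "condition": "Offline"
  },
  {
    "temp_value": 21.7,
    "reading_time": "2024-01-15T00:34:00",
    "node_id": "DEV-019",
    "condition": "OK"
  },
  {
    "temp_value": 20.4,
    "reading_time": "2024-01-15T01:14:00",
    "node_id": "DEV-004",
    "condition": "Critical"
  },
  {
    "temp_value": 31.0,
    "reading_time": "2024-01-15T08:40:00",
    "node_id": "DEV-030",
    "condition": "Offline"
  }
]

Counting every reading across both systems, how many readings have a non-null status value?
10

Schema mapping: "health" (sensor_array_1) = "condition" (sensor_array_2) = status

Non-null in sensor_array_1: 4
Non-null in sensor_array_2: 6

Total non-null: 4 + 6 = 10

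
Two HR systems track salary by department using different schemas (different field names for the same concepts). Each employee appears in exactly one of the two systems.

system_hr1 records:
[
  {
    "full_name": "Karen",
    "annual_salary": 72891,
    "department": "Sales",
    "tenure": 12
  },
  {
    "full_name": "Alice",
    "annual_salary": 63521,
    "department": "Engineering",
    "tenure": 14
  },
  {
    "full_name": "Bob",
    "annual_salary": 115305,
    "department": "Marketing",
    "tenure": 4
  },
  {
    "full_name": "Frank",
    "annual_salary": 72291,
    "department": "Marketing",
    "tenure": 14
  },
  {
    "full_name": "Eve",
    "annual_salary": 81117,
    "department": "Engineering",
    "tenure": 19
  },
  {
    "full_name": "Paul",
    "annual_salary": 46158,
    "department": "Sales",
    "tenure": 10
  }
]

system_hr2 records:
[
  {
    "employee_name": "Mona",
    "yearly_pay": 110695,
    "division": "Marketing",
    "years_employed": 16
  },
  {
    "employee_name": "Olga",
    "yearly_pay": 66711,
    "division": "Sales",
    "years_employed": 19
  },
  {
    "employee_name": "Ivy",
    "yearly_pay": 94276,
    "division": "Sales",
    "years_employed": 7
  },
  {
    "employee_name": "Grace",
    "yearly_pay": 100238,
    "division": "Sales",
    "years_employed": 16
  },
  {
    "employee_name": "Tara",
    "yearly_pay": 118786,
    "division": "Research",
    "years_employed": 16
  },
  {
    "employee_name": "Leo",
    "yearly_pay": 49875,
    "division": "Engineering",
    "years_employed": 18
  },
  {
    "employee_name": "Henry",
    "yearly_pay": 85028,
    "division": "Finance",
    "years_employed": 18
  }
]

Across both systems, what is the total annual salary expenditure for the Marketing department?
298291

Schema mappings:
- "department" (system_hr1) = "division" (system_hr2) = department
- "annual_salary" (system_hr1) = "yearly_pay" (system_hr2) = salary

Marketing salaries from system_hr1: 187596
Marketing salaries from system_hr2: 110695

Total: 187596 + 110695 = 298291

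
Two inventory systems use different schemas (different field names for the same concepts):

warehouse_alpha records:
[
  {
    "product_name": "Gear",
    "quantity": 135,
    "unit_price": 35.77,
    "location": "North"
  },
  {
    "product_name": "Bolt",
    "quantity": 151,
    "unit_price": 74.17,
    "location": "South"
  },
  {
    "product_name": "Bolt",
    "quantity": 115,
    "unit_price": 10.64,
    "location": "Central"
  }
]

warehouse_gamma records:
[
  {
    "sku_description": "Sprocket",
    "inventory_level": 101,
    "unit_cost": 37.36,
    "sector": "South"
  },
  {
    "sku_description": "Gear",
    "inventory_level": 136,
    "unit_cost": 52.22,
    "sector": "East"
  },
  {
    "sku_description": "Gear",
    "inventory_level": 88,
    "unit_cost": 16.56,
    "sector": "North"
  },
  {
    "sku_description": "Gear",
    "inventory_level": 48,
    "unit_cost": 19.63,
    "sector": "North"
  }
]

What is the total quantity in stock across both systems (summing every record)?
774

To reconcile these schemas, identify the field holding the quantity in stock in each system:
1. In warehouse_alpha it is "quantity"
2. In warehouse_gamma it is "inventory_level"

From warehouse_alpha: 135 + 151 + 115 = 401
From warehouse_gamma: 101 + 136 + 88 + 48 = 373

Total: 401 + 373 = 774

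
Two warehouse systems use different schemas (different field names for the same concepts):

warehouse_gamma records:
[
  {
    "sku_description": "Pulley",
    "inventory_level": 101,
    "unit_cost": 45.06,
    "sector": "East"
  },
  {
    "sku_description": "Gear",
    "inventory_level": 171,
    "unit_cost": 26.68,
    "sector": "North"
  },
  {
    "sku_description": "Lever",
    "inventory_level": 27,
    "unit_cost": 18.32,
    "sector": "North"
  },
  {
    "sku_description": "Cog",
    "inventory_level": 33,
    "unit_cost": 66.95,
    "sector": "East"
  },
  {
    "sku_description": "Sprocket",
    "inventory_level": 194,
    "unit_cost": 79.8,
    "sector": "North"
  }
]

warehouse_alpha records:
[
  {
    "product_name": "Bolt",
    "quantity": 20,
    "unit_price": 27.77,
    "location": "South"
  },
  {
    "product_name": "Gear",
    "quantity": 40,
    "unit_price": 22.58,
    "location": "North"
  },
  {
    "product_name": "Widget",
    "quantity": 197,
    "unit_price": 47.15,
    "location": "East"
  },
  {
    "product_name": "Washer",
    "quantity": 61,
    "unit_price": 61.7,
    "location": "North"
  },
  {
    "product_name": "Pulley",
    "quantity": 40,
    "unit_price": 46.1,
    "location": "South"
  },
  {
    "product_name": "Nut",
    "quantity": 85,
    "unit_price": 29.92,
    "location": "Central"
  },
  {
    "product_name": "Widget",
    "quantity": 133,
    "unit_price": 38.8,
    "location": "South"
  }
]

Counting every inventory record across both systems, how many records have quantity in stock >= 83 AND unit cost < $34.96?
2

Schema mappings:
- "inventory_level" (warehouse_gamma) = "quantity" (warehouse_alpha) = quantity
- "unit_cost" (warehouse_gamma) = "unit_price" (warehouse_alpha) = unit cost

Records meeting both conditions in warehouse_gamma: 1
Records meeting both conditions in warehouse_alpha: 1

Total: 1 + 1 = 2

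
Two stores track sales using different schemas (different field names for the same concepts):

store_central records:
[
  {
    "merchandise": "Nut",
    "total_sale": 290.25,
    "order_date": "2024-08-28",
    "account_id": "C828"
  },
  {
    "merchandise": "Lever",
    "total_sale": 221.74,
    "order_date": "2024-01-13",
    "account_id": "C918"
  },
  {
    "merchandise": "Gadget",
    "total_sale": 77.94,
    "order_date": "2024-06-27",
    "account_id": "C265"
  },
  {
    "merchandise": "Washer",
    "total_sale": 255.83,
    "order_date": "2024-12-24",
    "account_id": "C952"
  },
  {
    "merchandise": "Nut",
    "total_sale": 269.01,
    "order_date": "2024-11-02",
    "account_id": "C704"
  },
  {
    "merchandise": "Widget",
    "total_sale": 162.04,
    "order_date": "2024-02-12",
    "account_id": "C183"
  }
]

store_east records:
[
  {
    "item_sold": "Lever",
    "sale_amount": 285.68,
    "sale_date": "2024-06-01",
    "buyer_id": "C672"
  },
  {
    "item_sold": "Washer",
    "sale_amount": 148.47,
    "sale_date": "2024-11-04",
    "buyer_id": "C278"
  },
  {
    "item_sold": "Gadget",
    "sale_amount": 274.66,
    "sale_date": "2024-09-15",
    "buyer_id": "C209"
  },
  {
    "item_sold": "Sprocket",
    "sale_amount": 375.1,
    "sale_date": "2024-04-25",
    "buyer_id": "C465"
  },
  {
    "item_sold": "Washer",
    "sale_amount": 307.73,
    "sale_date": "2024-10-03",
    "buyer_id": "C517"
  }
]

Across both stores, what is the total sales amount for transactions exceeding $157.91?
2442.04

Schema mapping: "total_sale" (store_central) = "sale_amount" (store_east) = sale amount

Sum of sales > $157.91 in store_central: 1198.87
Sum of sales > $157.91 in store_east: 1243.17

Total: 1198.87 + 1243.17 = 2442.04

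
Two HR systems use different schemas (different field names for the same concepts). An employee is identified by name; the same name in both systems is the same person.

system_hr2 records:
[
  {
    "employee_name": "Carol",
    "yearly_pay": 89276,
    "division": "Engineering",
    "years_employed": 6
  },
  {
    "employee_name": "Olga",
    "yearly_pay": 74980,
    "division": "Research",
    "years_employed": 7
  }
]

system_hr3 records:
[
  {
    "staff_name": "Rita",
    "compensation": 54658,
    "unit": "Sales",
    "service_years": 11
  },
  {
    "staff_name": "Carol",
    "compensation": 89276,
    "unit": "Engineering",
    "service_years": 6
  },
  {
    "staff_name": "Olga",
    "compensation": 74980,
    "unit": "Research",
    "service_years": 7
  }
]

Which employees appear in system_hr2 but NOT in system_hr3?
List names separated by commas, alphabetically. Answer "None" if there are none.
None

Schema mapping: "employee_name" (system_hr2) = "staff_name" (system_hr3) = employee name

Names in system_hr2: ['Carol', 'Olga']
Names in system_hr3: ['Carol', 'Olga', 'Rita']

In system_hr2 but not system_hr3: None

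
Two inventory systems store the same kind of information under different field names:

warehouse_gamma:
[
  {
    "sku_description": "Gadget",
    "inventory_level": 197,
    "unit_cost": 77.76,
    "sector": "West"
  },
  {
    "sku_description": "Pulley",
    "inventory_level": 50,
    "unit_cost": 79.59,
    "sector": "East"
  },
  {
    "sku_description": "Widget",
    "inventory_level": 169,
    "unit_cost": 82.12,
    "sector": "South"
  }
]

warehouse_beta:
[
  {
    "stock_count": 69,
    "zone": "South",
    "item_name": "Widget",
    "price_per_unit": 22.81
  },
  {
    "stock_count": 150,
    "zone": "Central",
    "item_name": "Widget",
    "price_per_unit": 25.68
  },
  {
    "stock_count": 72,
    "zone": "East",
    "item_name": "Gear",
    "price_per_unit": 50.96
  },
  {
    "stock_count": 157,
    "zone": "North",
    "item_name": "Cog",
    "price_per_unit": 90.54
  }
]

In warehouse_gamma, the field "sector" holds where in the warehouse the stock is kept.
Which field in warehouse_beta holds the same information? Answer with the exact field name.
zone

In warehouse_gamma, "sector" holds where in the warehouse the stock is kept.
The fields in warehouse_beta are: "stock_count", "zone", "item_name", "price_per_unit".
"zone" is the match: the name refers to the same concept and its values are area labels (e.g. 'Central', 'East').
The other fields ("stock_count", "item_name", "price_per_unit") hold different kinds of data.

So "sector" in warehouse_gamma corresponds to "zone" in warehouse_beta.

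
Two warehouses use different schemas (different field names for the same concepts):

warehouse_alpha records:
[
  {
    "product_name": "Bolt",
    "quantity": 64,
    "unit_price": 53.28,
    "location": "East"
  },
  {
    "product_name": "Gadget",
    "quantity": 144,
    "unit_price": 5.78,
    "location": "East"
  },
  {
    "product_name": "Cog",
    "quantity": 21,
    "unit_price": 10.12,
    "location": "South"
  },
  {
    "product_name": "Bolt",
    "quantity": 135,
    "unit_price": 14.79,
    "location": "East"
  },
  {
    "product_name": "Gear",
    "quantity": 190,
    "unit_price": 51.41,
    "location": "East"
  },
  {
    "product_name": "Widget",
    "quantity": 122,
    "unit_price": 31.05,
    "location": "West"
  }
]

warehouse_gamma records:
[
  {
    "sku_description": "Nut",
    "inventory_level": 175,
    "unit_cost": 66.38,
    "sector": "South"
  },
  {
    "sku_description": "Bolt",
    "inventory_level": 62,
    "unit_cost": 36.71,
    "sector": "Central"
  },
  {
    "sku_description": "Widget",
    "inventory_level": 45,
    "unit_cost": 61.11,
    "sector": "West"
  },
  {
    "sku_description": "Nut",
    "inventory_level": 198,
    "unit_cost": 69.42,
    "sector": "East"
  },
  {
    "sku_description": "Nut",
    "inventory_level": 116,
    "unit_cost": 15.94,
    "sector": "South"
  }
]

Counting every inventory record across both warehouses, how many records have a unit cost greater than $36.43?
6

Schema mapping: "unit_price" (warehouse_alpha) = "unit_cost" (warehouse_gamma) = unit cost

Records > $36.43 in warehouse_alpha: 2
Records > $36.43 in warehouse_gamma: 4

Total count: 2 + 4 = 6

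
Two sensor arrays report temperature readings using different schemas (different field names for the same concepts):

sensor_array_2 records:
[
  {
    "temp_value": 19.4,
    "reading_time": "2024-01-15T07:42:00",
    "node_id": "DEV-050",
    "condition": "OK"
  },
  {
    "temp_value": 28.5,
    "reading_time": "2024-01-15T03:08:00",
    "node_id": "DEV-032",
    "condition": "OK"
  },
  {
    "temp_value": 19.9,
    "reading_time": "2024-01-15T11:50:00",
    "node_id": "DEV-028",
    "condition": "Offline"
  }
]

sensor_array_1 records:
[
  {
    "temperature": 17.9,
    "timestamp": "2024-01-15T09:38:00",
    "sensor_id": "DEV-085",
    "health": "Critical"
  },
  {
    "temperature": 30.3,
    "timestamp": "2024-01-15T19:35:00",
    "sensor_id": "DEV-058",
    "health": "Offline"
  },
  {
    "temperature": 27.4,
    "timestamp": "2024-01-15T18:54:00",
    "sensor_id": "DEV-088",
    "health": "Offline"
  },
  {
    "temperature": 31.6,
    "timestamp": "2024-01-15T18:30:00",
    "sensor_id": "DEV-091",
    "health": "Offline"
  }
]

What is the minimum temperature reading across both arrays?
17.9

Schema mapping: "temp_value" (sensor_array_2) = "temperature" (sensor_array_1) = temperature reading

Minimum in sensor_array_2: 19.4
Minimum in sensor_array_1: 17.9

Overall minimum: min(19.4, 17.9) = 17.9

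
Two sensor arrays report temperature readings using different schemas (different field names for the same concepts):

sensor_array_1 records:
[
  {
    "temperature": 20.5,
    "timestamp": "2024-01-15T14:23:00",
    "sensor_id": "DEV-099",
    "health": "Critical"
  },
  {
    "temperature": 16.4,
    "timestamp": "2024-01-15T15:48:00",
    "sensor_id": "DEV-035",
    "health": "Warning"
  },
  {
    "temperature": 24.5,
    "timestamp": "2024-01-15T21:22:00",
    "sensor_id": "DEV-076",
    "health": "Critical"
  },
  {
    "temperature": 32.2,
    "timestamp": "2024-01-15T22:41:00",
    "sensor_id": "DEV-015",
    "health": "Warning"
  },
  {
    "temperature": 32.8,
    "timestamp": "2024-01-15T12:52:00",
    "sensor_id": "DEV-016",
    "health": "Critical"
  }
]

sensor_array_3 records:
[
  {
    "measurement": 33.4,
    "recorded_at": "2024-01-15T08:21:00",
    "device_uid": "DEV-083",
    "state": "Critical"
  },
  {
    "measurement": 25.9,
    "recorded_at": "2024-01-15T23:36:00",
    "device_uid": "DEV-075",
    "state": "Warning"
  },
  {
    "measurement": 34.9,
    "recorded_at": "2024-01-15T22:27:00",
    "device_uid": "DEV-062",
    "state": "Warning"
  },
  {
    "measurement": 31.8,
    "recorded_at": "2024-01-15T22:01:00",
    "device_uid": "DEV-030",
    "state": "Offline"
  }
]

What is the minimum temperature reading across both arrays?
16.4

Schema mapping: "temperature" (sensor_array_1) = "measurement" (sensor_array_3) = temperature reading

Minimum in sensor_array_1: 16.4
Minimum in sensor_array_3: 25.9

Overall minimum: min(16.4, 25.9) = 16.4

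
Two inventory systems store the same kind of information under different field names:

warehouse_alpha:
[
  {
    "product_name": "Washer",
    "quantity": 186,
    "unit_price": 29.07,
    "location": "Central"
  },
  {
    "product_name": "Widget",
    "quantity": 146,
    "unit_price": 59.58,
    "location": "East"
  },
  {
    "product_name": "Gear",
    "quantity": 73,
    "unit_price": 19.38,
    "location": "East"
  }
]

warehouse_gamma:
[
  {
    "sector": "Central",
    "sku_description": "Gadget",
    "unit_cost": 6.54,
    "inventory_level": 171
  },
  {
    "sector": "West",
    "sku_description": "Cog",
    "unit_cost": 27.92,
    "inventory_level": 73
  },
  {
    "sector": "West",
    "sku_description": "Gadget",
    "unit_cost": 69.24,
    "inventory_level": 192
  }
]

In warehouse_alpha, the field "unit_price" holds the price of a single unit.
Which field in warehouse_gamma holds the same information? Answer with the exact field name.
unit_cost

In warehouse_alpha, "unit_price" holds the price of a single unit.
The fields in warehouse_gamma are: "sector", "sku_description", "unit_cost", "inventory_level".
"unit_cost" is the match: the name refers to the same concept and its values are decimal currency amounts (e.g. 6.54, 27.92).
The other fields ("sector", "sku_description", "inventory_level") hold different kinds of data.

So "unit_price" in warehouse_alpha corresponds to "unit_cost" in warehouse_gamma.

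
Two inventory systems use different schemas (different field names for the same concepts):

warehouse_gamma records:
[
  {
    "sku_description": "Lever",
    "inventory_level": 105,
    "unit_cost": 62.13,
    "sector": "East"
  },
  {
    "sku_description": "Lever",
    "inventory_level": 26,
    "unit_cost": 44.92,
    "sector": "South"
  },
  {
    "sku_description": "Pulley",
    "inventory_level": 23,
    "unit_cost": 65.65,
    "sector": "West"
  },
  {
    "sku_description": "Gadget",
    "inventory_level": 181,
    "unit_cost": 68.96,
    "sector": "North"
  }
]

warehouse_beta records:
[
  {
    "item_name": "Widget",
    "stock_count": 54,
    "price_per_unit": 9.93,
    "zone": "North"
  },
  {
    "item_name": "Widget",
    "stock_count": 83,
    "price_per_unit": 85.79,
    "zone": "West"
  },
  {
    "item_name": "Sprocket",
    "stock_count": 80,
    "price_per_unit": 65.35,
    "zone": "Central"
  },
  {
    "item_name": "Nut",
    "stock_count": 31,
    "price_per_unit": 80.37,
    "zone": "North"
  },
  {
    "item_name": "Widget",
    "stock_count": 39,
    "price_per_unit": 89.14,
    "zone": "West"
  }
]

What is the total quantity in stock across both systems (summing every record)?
622

To reconcile these schemas, identify the field holding the quantity in stock in each system:
1. In warehouse_gamma it is "inventory_level"
2. In warehouse_beta it is "stock_count"

From warehouse_gamma: 105 + 26 + 23 + 181 = 335
From warehouse_beta: 54 + 83 + 80 + 31 + 39 = 287

Total: 335 + 287 = 622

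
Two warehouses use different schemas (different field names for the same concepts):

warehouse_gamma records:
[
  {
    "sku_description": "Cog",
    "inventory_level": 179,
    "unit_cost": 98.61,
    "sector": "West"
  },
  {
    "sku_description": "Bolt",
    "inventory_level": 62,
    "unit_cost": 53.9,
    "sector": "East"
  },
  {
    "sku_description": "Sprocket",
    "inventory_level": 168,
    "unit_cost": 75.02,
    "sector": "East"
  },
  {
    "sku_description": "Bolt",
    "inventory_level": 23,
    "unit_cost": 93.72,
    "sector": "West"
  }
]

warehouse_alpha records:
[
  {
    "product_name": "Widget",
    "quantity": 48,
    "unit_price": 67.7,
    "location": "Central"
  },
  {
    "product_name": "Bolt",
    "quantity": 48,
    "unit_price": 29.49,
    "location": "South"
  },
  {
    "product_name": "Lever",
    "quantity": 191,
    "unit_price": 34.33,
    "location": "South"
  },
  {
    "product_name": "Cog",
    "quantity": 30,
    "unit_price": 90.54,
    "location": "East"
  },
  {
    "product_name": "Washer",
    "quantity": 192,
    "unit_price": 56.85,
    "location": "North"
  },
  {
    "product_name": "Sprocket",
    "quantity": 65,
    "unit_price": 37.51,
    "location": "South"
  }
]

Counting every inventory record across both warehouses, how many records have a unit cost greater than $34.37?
8

Schema mapping: "unit_cost" (warehouse_gamma) = "unit_price" (warehouse_alpha) = unit cost

Records > $34.37 in warehouse_gamma: 4
Records > $34.37 in warehouse_alpha: 4

Total count: 4 + 4 = 8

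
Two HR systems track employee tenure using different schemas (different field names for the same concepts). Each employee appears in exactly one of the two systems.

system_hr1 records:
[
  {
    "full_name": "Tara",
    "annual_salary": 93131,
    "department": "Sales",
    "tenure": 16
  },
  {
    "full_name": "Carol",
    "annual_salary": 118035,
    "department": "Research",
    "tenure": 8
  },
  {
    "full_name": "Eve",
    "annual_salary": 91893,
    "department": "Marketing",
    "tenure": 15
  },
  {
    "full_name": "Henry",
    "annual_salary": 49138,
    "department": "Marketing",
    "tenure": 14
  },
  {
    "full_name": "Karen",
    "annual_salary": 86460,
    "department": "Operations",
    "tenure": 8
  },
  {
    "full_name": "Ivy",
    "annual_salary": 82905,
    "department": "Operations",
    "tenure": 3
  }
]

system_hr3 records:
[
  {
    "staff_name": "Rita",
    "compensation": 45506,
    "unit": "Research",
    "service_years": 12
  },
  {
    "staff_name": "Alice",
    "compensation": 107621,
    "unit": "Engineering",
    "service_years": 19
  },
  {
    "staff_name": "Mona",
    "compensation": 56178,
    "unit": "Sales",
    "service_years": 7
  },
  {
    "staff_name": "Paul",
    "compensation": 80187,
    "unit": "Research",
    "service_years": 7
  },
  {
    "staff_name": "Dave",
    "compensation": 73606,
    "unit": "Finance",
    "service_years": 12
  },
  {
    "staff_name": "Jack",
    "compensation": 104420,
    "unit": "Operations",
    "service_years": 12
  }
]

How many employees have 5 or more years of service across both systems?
11

Reconcile schemas: "tenure" (system_hr1) = "service_years" (system_hr3) = years of service

From system_hr1: 5 employees with >= 5 years
From system_hr3: 6 employees with >= 5 years

Total: 5 + 6 = 11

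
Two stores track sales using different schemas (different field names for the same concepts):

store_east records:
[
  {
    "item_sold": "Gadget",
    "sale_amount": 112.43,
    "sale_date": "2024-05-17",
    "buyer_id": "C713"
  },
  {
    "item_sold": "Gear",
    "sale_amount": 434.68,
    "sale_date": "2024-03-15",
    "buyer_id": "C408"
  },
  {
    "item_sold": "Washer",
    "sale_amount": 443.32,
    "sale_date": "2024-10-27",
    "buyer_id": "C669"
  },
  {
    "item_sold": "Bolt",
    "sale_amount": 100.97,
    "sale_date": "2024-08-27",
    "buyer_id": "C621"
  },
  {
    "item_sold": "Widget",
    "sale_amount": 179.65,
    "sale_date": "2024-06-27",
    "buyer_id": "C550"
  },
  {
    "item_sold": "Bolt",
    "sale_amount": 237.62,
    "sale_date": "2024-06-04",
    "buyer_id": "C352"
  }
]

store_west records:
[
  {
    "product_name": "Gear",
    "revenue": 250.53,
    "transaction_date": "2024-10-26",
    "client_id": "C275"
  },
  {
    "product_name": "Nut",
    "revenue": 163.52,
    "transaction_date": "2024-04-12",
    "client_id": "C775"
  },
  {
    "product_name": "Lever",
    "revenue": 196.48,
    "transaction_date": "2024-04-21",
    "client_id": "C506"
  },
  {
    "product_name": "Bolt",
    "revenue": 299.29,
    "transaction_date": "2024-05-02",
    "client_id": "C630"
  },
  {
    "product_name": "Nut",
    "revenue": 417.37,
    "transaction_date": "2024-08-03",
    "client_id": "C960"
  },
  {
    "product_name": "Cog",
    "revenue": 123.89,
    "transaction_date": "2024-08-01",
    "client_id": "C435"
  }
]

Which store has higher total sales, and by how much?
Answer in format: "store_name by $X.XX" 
store_east by $57.59

Schema mapping: "sale_amount" (store_east) = "revenue" (store_west) = sale amount

Total for store_east: 1508.67
Total for store_west: 1451.08

Difference: |1508.67 - 1451.08| = 57.59
store_east has higher sales by $57.59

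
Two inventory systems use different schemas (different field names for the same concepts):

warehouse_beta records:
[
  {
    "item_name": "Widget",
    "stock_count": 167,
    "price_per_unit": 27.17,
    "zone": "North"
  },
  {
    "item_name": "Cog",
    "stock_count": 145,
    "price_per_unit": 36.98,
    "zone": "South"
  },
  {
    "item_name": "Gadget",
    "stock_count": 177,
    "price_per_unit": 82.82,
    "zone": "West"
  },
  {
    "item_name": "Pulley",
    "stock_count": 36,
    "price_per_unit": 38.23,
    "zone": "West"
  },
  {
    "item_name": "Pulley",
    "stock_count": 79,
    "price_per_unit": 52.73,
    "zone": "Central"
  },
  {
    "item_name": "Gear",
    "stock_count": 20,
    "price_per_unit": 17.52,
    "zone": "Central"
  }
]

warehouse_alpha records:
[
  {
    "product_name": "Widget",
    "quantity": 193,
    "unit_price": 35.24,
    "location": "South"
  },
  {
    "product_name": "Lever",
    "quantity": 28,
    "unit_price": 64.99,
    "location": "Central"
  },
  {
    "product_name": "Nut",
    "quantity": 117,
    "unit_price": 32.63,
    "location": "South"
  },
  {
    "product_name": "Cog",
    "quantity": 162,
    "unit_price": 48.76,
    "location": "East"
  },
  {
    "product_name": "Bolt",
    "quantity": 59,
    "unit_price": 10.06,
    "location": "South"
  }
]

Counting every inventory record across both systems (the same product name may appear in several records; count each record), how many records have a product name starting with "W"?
2

Schema mapping: "item_name" (warehouse_beta) = "product_name" (warehouse_alpha) = product name

Records with product name starting with "W" in warehouse_beta: 1
Records with product name starting with "W" in warehouse_alpha: 1

Total: 1 + 1 = 2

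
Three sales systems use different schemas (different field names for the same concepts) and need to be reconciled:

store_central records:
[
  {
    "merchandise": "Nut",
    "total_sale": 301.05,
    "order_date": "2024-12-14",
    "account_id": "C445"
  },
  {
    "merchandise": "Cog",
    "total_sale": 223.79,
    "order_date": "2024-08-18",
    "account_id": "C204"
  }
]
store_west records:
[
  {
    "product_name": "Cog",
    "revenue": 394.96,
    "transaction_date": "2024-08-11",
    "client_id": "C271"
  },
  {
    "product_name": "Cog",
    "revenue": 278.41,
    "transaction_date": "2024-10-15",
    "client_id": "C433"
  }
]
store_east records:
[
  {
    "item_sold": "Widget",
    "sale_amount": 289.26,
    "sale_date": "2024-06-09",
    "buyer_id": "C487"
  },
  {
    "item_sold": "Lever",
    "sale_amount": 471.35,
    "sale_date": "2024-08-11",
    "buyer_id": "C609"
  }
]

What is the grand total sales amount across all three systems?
1958.82

Schema reconciliation - all amount fields map to sale amount:

store_central (total_sale): 524.84
store_west (revenue): 673.37
store_east (sale_amount): 760.61

Grand total: 1958.82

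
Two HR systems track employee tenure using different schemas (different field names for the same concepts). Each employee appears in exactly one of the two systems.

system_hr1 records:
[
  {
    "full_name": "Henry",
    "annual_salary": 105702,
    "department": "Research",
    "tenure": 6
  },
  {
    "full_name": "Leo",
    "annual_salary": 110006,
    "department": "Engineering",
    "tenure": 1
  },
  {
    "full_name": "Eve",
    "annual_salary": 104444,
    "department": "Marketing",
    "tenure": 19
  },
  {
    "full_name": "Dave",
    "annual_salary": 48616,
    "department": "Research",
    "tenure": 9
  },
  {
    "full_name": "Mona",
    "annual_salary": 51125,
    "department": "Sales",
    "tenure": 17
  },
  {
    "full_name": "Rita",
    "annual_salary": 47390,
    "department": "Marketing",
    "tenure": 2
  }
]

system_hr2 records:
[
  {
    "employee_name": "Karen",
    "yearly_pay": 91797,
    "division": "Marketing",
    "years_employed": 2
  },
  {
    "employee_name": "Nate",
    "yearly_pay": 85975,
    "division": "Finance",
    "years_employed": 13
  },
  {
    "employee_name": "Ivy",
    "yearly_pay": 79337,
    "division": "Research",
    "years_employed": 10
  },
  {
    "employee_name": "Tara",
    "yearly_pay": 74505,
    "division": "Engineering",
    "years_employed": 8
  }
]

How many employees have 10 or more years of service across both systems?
4

Reconcile schemas: "tenure" (system_hr1) = "years_employed" (system_hr2) = years of service

From system_hr1: 2 employees with >= 10 years
From system_hr2: 2 employees with >= 10 years

Total: 2 + 2 = 4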